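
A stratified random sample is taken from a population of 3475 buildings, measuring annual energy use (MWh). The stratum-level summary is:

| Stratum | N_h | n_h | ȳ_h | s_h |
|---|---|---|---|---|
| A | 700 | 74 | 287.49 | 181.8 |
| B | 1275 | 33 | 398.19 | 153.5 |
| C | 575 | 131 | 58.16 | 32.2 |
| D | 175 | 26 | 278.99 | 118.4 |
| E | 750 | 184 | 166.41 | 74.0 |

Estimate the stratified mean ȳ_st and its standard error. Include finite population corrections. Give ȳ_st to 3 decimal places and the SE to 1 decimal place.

ȳ_st ≈ 263.599, SE ≈ 10.6

ȳ_st = Σ W_h ȳ_h = (700·287.49 + 1275·398.19 + 575·58.16 + 175·278.99 + 750·166.41)/3475 = 263.59942
V̂(ȳ_st) = Σ W_h² (1 − n_h/N_h) s_h²/n_h, with W_h = N_h/N and N = 3475:
  stratum A: (700/3475)²·(1 − 74/700)·181.8²/74 = 16.2076
  stratum B: (1275/3475)²·(1 − 33/1275)·153.5²/33 = 93.6321
  stratum C: (575/3475)²·(1 − 131/575)·32.2²/131 = 0.167333
  stratum D: (175/3475)²·(1 − 26/175)·118.4²/26 = 1.16425
  stratum E: (750/3475)²·(1 − 184/750)·74.0²/184 = 1.0462
V̂(ȳ_st) = 112.218
SE(ȳ_st) = √112.218 = 10.5933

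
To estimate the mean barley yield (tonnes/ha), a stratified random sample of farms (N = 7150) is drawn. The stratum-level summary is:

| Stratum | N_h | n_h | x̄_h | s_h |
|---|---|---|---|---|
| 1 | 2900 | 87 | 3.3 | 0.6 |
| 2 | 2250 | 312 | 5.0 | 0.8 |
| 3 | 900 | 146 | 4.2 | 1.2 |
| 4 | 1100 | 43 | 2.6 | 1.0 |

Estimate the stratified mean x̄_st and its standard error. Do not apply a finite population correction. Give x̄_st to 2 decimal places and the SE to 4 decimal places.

x̄_st = Σ W_h x̄_h = (2900·3.3 + 2250·5.0 + 900·4.2 + 1100·2.6)/7150 = 3.84056
V̂(x̄_st) = Σ W_h² s_h²/n_h, with W_h = N_h/N and N = 7150:
  stratum 1: (2900/7150)²·0.6²/87 = 0.000680718
  stratum 2: (2250/7150)²·0.8²/312 = 0.000203132
  stratum 3: (900/7150)²·1.2²/146 = 0.000156273
  stratum 4: (1100/7150)²·1.0²/43 = 0.000550433
V̂(x̄_st) = 0.00159056
SE(x̄_st) = √0.00159056 = 0.0398818

x̄_st ≈ 3.84, SE ≈ 0.0399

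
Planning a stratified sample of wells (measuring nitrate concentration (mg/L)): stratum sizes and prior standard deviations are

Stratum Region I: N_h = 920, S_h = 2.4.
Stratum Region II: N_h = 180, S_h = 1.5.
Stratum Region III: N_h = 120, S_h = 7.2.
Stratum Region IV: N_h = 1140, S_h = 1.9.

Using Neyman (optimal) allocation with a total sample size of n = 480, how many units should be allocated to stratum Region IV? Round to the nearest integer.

Neyman allocation: n_h = n · N_h S_h / Σ N_i S_i, with n = 480.
  stratum Region I: N_h·S_h = 920·2.4 = 2208.00
  stratum Region II: N_h·S_h = 180·1.5 = 270.00
  stratum Region III: N_h·S_h = 120·7.2 = 864.00
  stratum Region IV: N_h·S_h = 1140·1.9 = 2166.00
Σ N_h S_h = 5508.00
n for stratum Region IV = 480·2166.00/5508.00 = 188.758 → 189

189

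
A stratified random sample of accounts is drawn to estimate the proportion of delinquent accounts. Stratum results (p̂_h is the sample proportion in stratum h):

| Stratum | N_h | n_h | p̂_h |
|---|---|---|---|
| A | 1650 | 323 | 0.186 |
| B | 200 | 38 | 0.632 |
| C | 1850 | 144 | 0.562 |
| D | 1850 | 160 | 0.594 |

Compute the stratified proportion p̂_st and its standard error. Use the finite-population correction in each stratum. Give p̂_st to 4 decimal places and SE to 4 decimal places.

p̂_st ≈ 0.4634, SE ≈ 0.0192

N = 5550; stratum weights W_h = N_h/N.
p̂_st = Σ W_h p̂_h = (1650·0.186 + 200·0.632 + 1850·0.562 + 1850·0.594)/5550 = 0.46341
V̂(p̂_st) = Σ W_h² (1 − n_h/N_h) p̂_h(1−p̂_h)/(n_h−1):
  stratum A: (1650/5550)²·(1 − 323/1650)·0.186·0.814/322 = 3.34234e-05
  stratum B: (200/5550)²·(1 − 38/200)·0.632·0.368/37 = 6.61184e-06
  stratum C: (1850/5550)²·(1 − 144/1850)·0.562·0.438/143 = 0.000176376
  stratum D: (1850/5550)²·(1 − 160/1850)·0.594·0.406/159 = 0.000153953
V̂(p̂_st) = 0.000370364; SE = √V̂ = 0.0192448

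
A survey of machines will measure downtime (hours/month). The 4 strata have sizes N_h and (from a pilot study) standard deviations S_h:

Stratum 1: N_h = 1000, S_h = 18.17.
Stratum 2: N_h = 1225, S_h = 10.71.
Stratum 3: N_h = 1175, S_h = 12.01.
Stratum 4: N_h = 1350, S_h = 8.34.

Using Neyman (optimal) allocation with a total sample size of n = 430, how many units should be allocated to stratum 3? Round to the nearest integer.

107

Neyman allocation: n_h = n · N_h S_h / Σ N_i S_i, with n = 430.
  stratum 1: N_h·S_h = 1000·18.17 = 18170.00
  stratum 2: N_h·S_h = 1225·10.71 = 13119.75
  stratum 3: N_h·S_h = 1175·12.01 = 14111.75
  stratum 4: N_h·S_h = 1350·8.34 = 11259.00
Σ N_h S_h = 56660.50
n for stratum 3 = 430·14111.75/56660.50 = 107.095 → 107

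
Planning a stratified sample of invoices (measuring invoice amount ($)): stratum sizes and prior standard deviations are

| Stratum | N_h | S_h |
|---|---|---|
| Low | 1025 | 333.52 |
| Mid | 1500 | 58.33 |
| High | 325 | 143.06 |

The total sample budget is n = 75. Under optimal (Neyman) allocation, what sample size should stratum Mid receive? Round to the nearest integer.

14

Neyman allocation: n_h = n · N_h S_h / Σ N_i S_i, with n = 75.
  stratum Low: N_h·S_h = 1025·333.52 = 341858.00
  stratum Mid: N_h·S_h = 1500·58.33 = 87495.00
  stratum High: N_h·S_h = 325·143.06 = 46494.50
Σ N_h S_h = 475847.50
n for stratum Mid = 75·87495.00/475847.50 = 13.790 → 14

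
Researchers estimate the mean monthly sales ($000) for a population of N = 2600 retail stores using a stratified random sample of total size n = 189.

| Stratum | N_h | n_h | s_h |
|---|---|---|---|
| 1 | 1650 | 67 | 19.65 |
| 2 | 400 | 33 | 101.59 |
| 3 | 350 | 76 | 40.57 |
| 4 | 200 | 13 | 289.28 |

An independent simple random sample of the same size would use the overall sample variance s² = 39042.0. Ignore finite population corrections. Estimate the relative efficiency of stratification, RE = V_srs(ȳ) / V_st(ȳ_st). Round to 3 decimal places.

RE ≈ 4.285

V̂(ȳ_st) = Σ W_h² s_h²/n_h, with W_h = N_h/N and N = 2600:
  stratum 1: (1650/2600)²·19.65²/67 = 2.32098
  stratum 2: (400/2600)²·101.59²/33 = 7.40221
  stratum 3: (350/2600)²·40.57²/76 = 0.392451
  stratum 4: (200/2600)²·289.28²/13 = 38.0896
V_st = 48.2053
V_srs = s²/n = 39042.0/189 = 206.571
Relative efficiency = V_srs / V_st = 206.571/48.2053 = 4.2852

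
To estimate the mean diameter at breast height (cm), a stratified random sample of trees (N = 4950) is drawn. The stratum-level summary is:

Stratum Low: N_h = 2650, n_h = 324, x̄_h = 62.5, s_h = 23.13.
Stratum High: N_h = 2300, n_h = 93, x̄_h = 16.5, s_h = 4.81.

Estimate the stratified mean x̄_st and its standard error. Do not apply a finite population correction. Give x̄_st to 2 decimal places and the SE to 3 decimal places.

x̄_st ≈ 41.13, SE ≈ 0.726

x̄_st = Σ W_h x̄_h = (2650·62.5 + 2300·16.5)/4950 = 41.12626
V̂(x̄_st) = Σ W_h² s_h²/n_h, with W_h = N_h/N and N = 4950:
  stratum Low: (2650/4950)²·23.13²/324 = 0.473247
  stratum High: (2300/4950)²·4.81²/93 = 0.0537097
V̂(x̄_st) = 0.526956
SE(x̄_st) = √0.526956 = 0.725918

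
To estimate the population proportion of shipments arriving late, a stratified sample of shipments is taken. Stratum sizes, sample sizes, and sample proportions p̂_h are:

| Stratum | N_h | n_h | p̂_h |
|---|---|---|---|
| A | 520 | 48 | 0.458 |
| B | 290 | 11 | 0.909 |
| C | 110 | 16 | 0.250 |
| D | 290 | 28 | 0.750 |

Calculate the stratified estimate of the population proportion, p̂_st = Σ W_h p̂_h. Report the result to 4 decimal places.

N = 1210; stratum weights W_h = N_h/N.
p̂_st = Σ W_h p̂_h = (520·0.458 + 290·0.909 + 110·0.250 + 290·0.750)/1210 = 0.61717

p̂_st ≈ 0.6172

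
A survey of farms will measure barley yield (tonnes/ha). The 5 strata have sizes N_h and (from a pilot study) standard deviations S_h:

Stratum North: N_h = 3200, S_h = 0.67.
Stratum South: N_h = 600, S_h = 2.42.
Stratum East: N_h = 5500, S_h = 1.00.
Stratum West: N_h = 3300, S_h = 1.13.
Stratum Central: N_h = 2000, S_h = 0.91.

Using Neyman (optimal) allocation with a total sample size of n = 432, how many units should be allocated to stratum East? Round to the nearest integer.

162

Neyman allocation: n_h = n · N_h S_h / Σ N_i S_i, with n = 432.
  stratum North: N_h·S_h = 3200·0.67 = 2144.00
  stratum South: N_h·S_h = 600·2.42 = 1452.00
  stratum East: N_h·S_h = 5500·1.00 = 5500.00
  stratum West: N_h·S_h = 3300·1.13 = 3729.00
  stratum Central: N_h·S_h = 2000·0.91 = 1820.00
Σ N_h S_h = 14645.00
n for stratum East = 432·5500.00/14645.00 = 162.240 → 162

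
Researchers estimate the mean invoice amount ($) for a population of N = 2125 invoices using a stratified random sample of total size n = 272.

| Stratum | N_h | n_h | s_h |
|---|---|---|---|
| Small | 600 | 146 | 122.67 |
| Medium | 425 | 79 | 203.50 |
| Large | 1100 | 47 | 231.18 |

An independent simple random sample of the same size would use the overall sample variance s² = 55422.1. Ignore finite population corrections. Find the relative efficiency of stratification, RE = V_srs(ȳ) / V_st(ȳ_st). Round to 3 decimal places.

V̂(ȳ_st) = Σ W_h² s_h²/n_h, with W_h = N_h/N and N = 2125:
  stratum Small: (600/2125)²·122.67²/146 = 8.21691
  stratum Medium: (425/2125)²·203.50²/79 = 20.9682
  stratum Large: (1100/2125)²·231.18²/47 = 304.698
V_st = 333.884
V_srs = s²/n = 55422.1/272 = 203.758
Relative efficiency = V_srs / V_st = 203.758/333.884 = 0.6103

RE ≈ 0.610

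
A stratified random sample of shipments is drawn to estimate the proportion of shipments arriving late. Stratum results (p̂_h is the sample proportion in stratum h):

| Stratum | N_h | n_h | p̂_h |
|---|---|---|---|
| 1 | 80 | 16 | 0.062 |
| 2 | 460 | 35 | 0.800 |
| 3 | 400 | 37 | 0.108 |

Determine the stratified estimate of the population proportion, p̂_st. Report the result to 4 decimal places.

p̂_st ≈ 0.4427

N = 940; stratum weights W_h = N_h/N.
p̂_st = Σ W_h p̂_h = (80·0.062 + 460·0.800 + 400·0.108)/940 = 0.44272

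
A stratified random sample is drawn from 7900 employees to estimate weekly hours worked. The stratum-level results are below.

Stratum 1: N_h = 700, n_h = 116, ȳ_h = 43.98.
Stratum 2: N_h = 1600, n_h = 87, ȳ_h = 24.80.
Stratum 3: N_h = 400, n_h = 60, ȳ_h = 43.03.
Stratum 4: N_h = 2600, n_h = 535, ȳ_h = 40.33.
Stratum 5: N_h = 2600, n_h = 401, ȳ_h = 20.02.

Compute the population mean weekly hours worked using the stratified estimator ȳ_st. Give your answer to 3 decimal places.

ȳ_st ≈ 30.961

N = Σ N_h = 7900. Stratum weights W_h = N_h/N.
ȳ_st = (700·43.98 + 1600·24.80 + 400·43.03 + 2600·40.33 + 2600·20.02) / 7900 = 30.96051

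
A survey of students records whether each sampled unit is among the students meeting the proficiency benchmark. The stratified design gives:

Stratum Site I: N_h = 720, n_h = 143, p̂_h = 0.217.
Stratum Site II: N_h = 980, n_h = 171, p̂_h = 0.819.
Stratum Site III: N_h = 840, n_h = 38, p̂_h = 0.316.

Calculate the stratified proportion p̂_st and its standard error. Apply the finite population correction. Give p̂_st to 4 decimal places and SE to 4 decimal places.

p̂_st ≈ 0.4820, SE ≈ 0.0282

N = 2540; stratum weights W_h = N_h/N.
p̂_st = Σ W_h p̂_h = (720·0.217 + 980·0.819 + 840·0.316)/2540 = 0.48201
V̂(p̂_st) = Σ W_h² (1 − n_h/N_h) p̂_h(1−p̂_h)/(n_h−1):
  stratum Site I: (720/2540)²·(1 − 143/720)·0.217·0.783/142 = 7.70502e-05
  stratum Site II: (980/2540)²·(1 − 171/980)·0.819·0.181/170 = 0.000107157
  stratum Site III: (840/2540)²·(1 − 38/840)·0.316·0.684/37 = 0.000609997
V̂(p̂_st) = 0.000794204; SE = √V̂ = 0.0281816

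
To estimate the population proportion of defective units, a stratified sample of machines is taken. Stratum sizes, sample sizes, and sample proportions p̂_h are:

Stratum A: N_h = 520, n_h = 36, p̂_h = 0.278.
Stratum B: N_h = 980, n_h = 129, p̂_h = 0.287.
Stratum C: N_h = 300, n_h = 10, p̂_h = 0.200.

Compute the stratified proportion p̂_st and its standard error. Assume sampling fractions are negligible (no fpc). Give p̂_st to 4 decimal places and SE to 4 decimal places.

N = 1800; stratum weights W_h = N_h/N.
p̂_st = Σ W_h p̂_h = (520·0.278 + 980·0.287 + 300·0.200)/1800 = 0.26990
V̂(p̂_st) = Σ W_h² p̂_h(1−p̂_h)/(n_h−1):
  stratum A: (520/1800)²·0.278·0.722/35 = 0.000478603
  stratum B: (980/1800)²·0.287·0.713/128 = 0.00047388
  stratum C: (300/1800)²·0.200·0.800/9 = 0.000493827
V̂(p̂_st) = 0.00144631; SE = √V̂ = 0.0380304

p̂_st ≈ 0.2699, SE ≈ 0.0380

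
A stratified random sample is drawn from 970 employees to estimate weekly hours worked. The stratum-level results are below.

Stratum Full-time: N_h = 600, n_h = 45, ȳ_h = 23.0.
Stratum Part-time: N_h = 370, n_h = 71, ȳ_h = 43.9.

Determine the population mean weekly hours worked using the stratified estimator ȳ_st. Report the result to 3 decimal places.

ȳ_st ≈ 30.972

N = Σ N_h = 970. Stratum weights W_h = N_h/N.
ȳ_st = (600·23.0 + 370·43.9) / 970 = 30.97216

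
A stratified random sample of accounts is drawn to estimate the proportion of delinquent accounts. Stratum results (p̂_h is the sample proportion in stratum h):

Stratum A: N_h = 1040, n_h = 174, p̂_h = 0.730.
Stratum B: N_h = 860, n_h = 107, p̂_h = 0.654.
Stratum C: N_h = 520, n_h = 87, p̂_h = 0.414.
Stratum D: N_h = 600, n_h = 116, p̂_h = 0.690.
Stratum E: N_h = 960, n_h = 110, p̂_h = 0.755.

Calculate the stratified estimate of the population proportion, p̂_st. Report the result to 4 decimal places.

N = 3980; stratum weights W_h = N_h/N.
p̂_st = Σ W_h p̂_h = (1040·0.730 + 860·0.654 + 520·0.414 + 600·0.690 + 960·0.755)/3980 = 0.67229

p̂_st ≈ 0.6723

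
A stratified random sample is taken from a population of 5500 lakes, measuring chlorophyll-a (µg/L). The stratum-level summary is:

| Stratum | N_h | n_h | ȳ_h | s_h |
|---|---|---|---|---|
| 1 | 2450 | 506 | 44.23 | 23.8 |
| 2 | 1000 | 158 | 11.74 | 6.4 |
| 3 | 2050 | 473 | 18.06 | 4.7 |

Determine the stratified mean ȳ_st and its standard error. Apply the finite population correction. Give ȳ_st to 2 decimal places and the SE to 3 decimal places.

ȳ_st ≈ 28.57, SE ≈ 0.434

ȳ_st = Σ W_h ȳ_h = (2450·44.23 + 1000·11.74 + 2050·18.06)/5500 = 28.56845
V̂(ȳ_st) = Σ W_h² (1 − n_h/N_h) s_h²/n_h, with W_h = N_h/N and N = 5500:
  stratum 1: (2450/5500)²·(1 − 506/2450)·23.8²/506 = 0.176255
  stratum 2: (1000/5500)²·(1 − 158/1000)·6.4²/158 = 0.00721588
  stratum 3: (2050/5500)²·(1 − 473/2050)·4.7²/473 = 0.00499108
V̂(ȳ_st) = 0.188462
SE(ȳ_st) = √0.188462 = 0.434122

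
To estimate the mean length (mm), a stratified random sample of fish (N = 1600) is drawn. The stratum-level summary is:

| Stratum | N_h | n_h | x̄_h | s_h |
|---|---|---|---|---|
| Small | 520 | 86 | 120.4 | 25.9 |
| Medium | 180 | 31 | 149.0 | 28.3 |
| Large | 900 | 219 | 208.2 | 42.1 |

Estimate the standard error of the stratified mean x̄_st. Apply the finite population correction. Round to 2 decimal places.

SE(x̄_st) ≈ 1.70

V̂(x̄_st) = Σ W_h² (1 − n_h/N_h) s_h²/n_h, with W_h = N_h/N and N = 1600:
  stratum Small: (520/1600)²·(1 − 86/520)·25.9²/86 = 0.687629
  stratum Medium: (180/1600)²·(1 − 31/180)·28.3²/31 = 0.270664
  stratum Large: (900/1600)²·(1 − 219/900)·42.1²/219 = 1.93763
V̂(x̄_st) = 2.89592
SE(x̄_st) = √2.89592 = 1.70174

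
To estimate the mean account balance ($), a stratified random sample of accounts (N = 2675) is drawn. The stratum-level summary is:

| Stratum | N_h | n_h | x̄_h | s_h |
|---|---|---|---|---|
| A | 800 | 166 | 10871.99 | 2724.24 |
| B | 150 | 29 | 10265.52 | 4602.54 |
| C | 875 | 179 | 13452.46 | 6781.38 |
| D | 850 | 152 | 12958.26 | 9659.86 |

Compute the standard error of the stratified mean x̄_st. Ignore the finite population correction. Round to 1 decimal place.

V̂(x̄_st) = Σ W_h² s_h²/n_h, with W_h = N_h/N and N = 2675:
  stratum A: (800/2675)²·2724.24²/166 = 3998.67
  stratum B: (150/2675)²·4602.54²/29 = 2296.85
  stratum C: (875/2675)²·6781.38²/179 = 27488.5
  stratum D: (850/2675)²·9659.86²/152 = 61985.2
V̂(x̄_st) = 95769.3
SE(x̄_st) = √95769.3 = 309.466

SE(x̄_st) ≈ 309.5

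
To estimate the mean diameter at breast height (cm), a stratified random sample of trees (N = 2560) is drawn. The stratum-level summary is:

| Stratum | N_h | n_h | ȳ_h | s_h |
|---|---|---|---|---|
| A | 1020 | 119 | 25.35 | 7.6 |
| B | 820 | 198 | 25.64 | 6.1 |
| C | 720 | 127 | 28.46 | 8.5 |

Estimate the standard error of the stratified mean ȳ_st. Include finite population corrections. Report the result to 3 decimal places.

V̂(ȳ_st) = Σ W_h² (1 − n_h/N_h) s_h²/n_h, with W_h = N_h/N and N = 2560:
  stratum A: (1020/2560)²·(1 − 119/1020)·7.6²/119 = 0.0680652
  stratum B: (820/2560)²·(1 − 198/820)·6.1²/198 = 0.0146258
  stratum C: (720/2560)²·(1 − 127/720)·8.5²/127 = 0.0370631
V̂(ȳ_st) = 0.119754
SE(ȳ_st) = √0.119754 = 0.346055

SE(ȳ_st) ≈ 0.346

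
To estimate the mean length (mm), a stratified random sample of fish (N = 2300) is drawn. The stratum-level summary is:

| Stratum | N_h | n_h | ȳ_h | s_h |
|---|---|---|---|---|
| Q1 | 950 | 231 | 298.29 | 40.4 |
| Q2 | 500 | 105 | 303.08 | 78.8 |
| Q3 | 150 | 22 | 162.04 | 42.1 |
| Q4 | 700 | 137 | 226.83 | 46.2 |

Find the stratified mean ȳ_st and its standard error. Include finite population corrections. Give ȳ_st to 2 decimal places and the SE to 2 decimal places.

ȳ_st ≈ 268.70, SE ≈ 2.14

ȳ_st = Σ W_h ȳ_h = (950·298.29 + 500·303.08 + 150·162.04 + 700·226.83)/2300 = 268.69674
V̂(ȳ_st) = Σ W_h² (1 − n_h/N_h) s_h²/n_h, with W_h = N_h/N and N = 2300:
  stratum Q1: (950/2300)²·(1 − 231/950)·40.4²/231 = 0.912321
  stratum Q2: (500/2300)²·(1 − 105/500)·78.8²/105 = 2.20788
  stratum Q3: (150/2300)²·(1 − 22/150)·42.1²/22 = 0.292407
  stratum Q4: (700/2300)²·(1 − 137/700)·46.2²/137 = 1.16068
V̂(ȳ_st) = 4.57329
SE(ȳ_st) = √4.57329 = 2.13852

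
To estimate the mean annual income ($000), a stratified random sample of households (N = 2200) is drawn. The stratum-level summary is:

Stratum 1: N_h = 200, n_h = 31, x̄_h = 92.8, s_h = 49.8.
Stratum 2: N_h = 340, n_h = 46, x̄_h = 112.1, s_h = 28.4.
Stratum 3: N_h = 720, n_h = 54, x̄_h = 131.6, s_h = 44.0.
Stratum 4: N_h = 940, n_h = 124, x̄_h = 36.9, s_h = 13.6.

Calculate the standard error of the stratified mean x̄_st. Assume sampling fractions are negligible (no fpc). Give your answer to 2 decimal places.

SE(x̄_st) ≈ 2.28

V̂(x̄_st) = Σ W_h² s_h²/n_h, with W_h = N_h/N and N = 2200:
  stratum 1: (200/2200)²·49.8²/31 = 0.661168
  stratum 2: (340/2200)²·28.4²/46 = 0.418785
  stratum 3: (720/2200)²·44.0²/54 = 3.84
  stratum 4: (940/2200)²·13.6²/124 = 0.272312
V̂(x̄_st) = 5.19226
SE(x̄_st) = √5.19226 = 2.27865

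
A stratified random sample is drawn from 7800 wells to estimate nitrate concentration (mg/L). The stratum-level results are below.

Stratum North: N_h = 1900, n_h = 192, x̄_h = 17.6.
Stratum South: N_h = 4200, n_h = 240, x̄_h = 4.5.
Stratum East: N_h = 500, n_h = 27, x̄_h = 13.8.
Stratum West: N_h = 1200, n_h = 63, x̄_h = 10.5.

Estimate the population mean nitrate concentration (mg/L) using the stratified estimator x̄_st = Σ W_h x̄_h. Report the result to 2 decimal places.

x̄_st ≈ 9.21

N = Σ N_h = 7800. Stratum weights W_h = N_h/N.
x̄_st = (1900·17.6 + 4200·4.5 + 500·13.8 + 1200·10.5) / 7800 = 9.2103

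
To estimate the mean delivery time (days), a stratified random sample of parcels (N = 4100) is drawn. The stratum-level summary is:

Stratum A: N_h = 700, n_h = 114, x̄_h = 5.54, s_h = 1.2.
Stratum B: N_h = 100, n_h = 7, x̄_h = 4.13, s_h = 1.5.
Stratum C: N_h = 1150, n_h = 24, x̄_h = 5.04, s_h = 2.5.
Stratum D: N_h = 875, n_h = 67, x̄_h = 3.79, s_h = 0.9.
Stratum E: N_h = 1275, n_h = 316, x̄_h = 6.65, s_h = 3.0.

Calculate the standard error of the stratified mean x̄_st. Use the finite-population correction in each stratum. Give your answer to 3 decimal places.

SE(x̄_st) ≈ 0.152

V̂(x̄_st) = Σ W_h² (1 − n_h/N_h) s_h²/n_h, with W_h = N_h/N and N = 4100:
  stratum A: (700/4100)²·(1 − 114/700)·1.2²/114 = 0.000308238
  stratum B: (100/4100)²·(1 − 7/100)·1.5²/7 = 0.000177828
  stratum C: (1150/4100)²·(1 − 24/1150)·2.5²/24 = 0.0200603
  stratum D: (875/4100)²·(1 − 67/875)·0.9²/67 = 0.000508466
  stratum E: (1275/4100)²·(1 − 316/1275)·3.0²/316 = 0.00207165
V̂(x̄_st) = 0.0231265
SE(x̄_st) = √0.0231265 = 0.152074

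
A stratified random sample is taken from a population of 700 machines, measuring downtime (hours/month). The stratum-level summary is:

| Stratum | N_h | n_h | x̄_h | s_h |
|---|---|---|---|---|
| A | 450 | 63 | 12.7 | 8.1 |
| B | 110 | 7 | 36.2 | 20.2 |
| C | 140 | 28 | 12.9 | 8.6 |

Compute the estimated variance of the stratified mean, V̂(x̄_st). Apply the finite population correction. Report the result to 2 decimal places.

V̂(x̄_st) = Σ W_h² (1 − n_h/N_h) s_h²/n_h, with W_h = N_h/N and N = 700:
  stratum A: (450/700)²·(1 − 63/450)·8.1²/63 = 0.370132
  stratum B: (110/700)²·(1 − 7/110)·20.2²/7 = 1.34784
  stratum C: (140/700)²·(1 − 28/140)·8.6²/28 = 0.0845257
V̂(x̄_st) = 1.8025

V̂(x̄_st) ≈ 1.80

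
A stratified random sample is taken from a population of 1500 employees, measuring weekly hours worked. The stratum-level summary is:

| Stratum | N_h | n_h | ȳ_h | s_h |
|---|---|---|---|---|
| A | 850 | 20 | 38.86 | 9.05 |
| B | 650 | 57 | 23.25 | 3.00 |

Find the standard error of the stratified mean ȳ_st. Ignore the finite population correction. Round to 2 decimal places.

SE(ȳ_st) ≈ 1.16

V̂(ȳ_st) = Σ W_h² s_h²/n_h, with W_h = N_h/N and N = 1500:
  stratum A: (850/1500)²·9.05²/20 = 1.31499
  stratum B: (650/1500)²·3.00²/57 = 0.0296491
V̂(ȳ_st) = 1.34464
SE(ȳ_st) = √1.34464 = 1.15959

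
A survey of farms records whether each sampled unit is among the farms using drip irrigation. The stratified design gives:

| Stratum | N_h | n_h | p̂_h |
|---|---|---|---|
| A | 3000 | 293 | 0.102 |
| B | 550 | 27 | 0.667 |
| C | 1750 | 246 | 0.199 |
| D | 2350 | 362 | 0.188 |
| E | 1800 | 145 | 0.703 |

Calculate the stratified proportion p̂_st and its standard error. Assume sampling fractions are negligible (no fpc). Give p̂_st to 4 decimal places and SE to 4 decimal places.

p̂_st ≈ 0.2887, SE ≈ 0.0127

N = 9450; stratum weights W_h = N_h/N.
p̂_st = Σ W_h p̂_h = (3000·0.102 + 550·0.667 + 1750·0.199 + 2350·0.188 + 1800·0.703)/9450 = 0.28871
V̂(p̂_st) = Σ W_h² p̂_h(1−p̂_h)/(n_h−1):
  stratum A: (3000/9450)²·0.102·0.898/292 = 3.16135e-05
  stratum B: (550/9450)²·0.667·0.333/26 = 2.89373e-05
  stratum C: (1750/9450)²·0.199·0.801/245 = 2.23117e-05
  stratum D: (2350/9450)²·0.188·0.812/361 = 2.61504e-05
  stratum E: (1800/9450)²·0.703·0.297/144 = 5.26054e-05
V̂(p̂_st) = 0.000161618; SE = √V̂ = 0.0127129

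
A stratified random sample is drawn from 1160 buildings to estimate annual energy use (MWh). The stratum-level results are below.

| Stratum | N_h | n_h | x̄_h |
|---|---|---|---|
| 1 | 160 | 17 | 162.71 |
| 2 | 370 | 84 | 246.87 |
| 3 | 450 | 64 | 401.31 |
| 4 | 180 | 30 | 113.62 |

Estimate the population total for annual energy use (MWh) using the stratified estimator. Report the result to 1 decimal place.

τ̂_st ≈ 318416.6

τ̂_st = Σ N_h x̄_h = 160·162.71 + 370·246.87 + 450·401.31 + 180·113.62 = 318416.6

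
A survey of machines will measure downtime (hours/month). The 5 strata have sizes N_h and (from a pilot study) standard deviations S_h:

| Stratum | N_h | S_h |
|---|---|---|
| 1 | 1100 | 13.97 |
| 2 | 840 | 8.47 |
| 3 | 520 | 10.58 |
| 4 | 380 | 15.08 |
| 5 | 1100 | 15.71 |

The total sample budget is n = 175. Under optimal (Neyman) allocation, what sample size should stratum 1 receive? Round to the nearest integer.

53

Neyman allocation: n_h = n · N_h S_h / Σ N_i S_i, with n = 175.
  stratum 1: N_h·S_h = 1100·13.97 = 15367.00
  stratum 2: N_h·S_h = 840·8.47 = 7114.80
  stratum 3: N_h·S_h = 520·10.58 = 5501.60
  stratum 4: N_h·S_h = 380·15.08 = 5730.40
  stratum 5: N_h·S_h = 1100·15.71 = 17281.00
Σ N_h S_h = 50994.80
n for stratum 1 = 175·15367.00/50994.80 = 52.735 → 53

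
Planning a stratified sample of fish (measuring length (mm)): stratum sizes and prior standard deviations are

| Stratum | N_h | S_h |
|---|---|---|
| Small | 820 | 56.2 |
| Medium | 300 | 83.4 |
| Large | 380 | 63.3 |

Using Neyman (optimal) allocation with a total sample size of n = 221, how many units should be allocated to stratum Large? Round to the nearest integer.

Neyman allocation: n_h = n · N_h S_h / Σ N_i S_i, with n = 221.
  stratum Small: N_h·S_h = 820·56.2 = 46084.00
  stratum Medium: N_h·S_h = 300·83.4 = 25020.00
  stratum Large: N_h·S_h = 380·63.3 = 24054.00
Σ N_h S_h = 95158.00
n for stratum Large = 221·24054.00/95158.00 = 55.864 → 56

56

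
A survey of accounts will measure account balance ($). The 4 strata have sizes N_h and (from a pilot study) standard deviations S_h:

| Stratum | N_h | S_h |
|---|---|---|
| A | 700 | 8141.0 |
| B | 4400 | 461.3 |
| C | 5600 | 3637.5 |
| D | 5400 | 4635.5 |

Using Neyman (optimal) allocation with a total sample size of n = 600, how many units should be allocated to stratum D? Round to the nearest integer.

Neyman allocation: n_h = n · N_h S_h / Σ N_i S_i, with n = 600.
  stratum A: N_h·S_h = 700·8141.0 = 5698700.00
  stratum B: N_h·S_h = 4400·461.3 = 2029720.00
  stratum C: N_h·S_h = 5600·3637.5 = 20370000.00
  stratum D: N_h·S_h = 5400·4635.5 = 25031700.00
Σ N_h S_h = 53130120.00
n for stratum D = 600·25031700.00/53130120.00 = 282.684 → 283

283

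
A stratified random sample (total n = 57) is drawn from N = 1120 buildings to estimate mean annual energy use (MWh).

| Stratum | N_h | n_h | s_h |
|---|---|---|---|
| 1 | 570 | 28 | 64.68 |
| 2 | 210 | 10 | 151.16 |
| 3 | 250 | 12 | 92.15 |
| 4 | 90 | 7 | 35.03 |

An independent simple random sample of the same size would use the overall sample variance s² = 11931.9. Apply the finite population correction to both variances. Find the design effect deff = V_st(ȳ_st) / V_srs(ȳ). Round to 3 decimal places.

V̂(ȳ_st) = Σ W_h² (1 − n_h/N_h) s_h²/n_h, with W_h = N_h/N and N = 1120:
  stratum 1: (570/1120)²·(1 − 28/570)·64.68²/28 = 36.7977
  stratum 2: (210/1120)²·(1 − 10/210)·151.16²/10 = 76.5045
  stratum 3: (250/1120)²·(1 − 12/250)·92.15²/12 = 33.5653
  stratum 4: (90/1120)²·(1 − 7/90)·35.03²/7 = 1.04392
V_st = 147.911
V_srs = (1 − 57/1120)·11931.9/57 = 198.678
deff = V_st / V_srs = 147.911/198.678 = 0.7445

deff ≈ 0.744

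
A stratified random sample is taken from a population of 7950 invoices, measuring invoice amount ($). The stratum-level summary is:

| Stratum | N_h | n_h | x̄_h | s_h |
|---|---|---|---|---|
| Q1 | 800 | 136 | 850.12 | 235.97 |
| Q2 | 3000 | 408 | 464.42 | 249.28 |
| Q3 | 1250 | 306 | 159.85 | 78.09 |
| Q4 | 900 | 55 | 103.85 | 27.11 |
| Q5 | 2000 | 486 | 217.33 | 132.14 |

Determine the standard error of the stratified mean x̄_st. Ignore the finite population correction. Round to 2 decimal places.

SE(x̄_st) ≈ 5.36

V̂(x̄_st) = Σ W_h² s_h²/n_h, with W_h = N_h/N and N = 7950:
  stratum Q1: (800/7950)²·235.97²/136 = 4.14591
  stratum Q2: (3000/7950)²·249.28²/408 = 21.6882
  stratum Q3: (1250/7950)²·78.09²/306 = 0.492669
  stratum Q4: (900/7950)²·27.11²/55 = 0.171257
  stratum Q5: (2000/7950)²·132.14²/486 = 2.27383
V̂(x̄_st) = 28.7718
SE(x̄_st) = √28.7718 = 5.36394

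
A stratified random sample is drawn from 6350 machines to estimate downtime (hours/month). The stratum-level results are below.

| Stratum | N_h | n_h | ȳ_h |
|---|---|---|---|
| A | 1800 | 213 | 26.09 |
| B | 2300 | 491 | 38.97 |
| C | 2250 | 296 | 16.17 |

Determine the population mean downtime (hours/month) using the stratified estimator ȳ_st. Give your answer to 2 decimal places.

N = Σ N_h = 6350. Stratum weights W_h = N_h/N.
ȳ_st = (1800·26.09 + 2300·38.97 + 2250·16.17) / 6350 = 27.2402

ȳ_st ≈ 27.24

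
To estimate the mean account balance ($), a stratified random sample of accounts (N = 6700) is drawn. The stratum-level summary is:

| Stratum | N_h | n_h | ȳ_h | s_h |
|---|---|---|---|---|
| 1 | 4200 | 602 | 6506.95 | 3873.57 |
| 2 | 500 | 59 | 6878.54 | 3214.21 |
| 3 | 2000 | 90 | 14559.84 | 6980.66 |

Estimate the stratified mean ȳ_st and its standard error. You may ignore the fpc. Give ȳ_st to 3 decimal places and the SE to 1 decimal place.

ȳ_st = Σ W_h ȳ_h = (4200·6506.95 + 500·6878.54 + 2000·14559.84)/6700 = 8938.52836
V̂(ȳ_st) = Σ W_h² s_h²/n_h, with W_h = N_h/N and N = 6700:
  stratum 1: (4200/6700)²·3873.57²/602 = 9794.34
  stratum 2: (500/6700)²·3214.21²/59 = 975.185
  stratum 3: (2000/6700)²·6980.66²/90 = 48245.9
V̂(ȳ_st) = 59015.5
SE(ȳ_st) = √59015.5 = 242.931

ȳ_st ≈ 8938.528, SE ≈ 242.9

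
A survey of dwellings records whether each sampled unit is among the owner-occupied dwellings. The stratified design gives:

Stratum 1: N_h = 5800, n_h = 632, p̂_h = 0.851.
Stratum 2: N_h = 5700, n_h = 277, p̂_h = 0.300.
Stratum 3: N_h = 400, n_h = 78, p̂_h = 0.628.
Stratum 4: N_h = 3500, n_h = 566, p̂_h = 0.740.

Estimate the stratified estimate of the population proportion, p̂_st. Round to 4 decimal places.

p̂_st ≈ 0.6160

N = 15400; stratum weights W_h = N_h/N.
p̂_st = Σ W_h p̂_h = (5800·0.851 + 5700·0.300 + 400·0.628 + 3500·0.740)/15400 = 0.61604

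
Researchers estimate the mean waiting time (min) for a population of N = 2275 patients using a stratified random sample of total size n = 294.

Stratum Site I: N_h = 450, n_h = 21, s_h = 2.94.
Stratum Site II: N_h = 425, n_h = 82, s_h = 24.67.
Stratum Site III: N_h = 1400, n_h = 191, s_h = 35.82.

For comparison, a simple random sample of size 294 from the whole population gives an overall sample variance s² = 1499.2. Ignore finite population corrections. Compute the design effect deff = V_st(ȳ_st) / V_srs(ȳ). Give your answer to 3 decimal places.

deff ≈ 0.553

V̂(ȳ_st) = Σ W_h² s_h²/n_h, with W_h = N_h/N and N = 2275:
  stratum Site I: (450/2275)²·2.94²/21 = 0.0161041
  stratum Site II: (425/2275)²·24.67²/82 = 0.259024
  stratum Site III: (1400/2275)²·35.82²/191 = 2.54396
V_st = 2.81909
V_srs = s²/n = 1499.2/294 = 5.09932
deff = V_st / V_srs = 2.81909/5.09932 = 0.5528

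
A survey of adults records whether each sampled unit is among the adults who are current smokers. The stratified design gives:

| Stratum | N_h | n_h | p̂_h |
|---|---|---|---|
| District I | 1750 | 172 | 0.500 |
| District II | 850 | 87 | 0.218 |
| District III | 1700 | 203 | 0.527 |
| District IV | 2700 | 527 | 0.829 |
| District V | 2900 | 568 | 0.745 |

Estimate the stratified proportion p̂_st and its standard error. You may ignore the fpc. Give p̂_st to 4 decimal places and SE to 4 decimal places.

N = 9900; stratum weights W_h = N_h/N.
p̂_st = Σ W_h p̂_h = (1750·0.500 + 850·0.218 + 1700·0.527 + 2700·0.829 + 2900·0.745)/9900 = 0.64192
V̂(p̂_st) = Σ W_h² p̂_h(1−p̂_h)/(n_h−1):
  stratum District I: (1750/9900)²·0.500·0.500/171 = 4.56825e-05
  stratum District II: (850/9900)²·0.218·0.782/86 = 1.46128e-05
  stratum District III: (1700/9900)²·0.527·0.473/202 = 3.63871e-05
  stratum District IV: (2700/9900)²·0.829·0.171/526 = 2.00457e-05
  stratum District V: (2900/9900)²·0.745·0.255/567 = 2.87501e-05
V̂(p̂_st) = 0.000145478; SE = √V̂ = 0.0120614

p̂_st ≈ 0.6419, SE ≈ 0.0121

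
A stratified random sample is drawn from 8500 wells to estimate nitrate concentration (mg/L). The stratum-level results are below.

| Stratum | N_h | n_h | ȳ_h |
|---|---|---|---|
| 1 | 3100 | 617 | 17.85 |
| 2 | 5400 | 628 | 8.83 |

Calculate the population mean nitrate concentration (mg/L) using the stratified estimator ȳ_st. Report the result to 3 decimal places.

N = Σ N_h = 8500. Stratum weights W_h = N_h/N.
ȳ_st = (3100·17.85 + 5400·8.83) / 8500 = 12.11965

ȳ_st ≈ 12.120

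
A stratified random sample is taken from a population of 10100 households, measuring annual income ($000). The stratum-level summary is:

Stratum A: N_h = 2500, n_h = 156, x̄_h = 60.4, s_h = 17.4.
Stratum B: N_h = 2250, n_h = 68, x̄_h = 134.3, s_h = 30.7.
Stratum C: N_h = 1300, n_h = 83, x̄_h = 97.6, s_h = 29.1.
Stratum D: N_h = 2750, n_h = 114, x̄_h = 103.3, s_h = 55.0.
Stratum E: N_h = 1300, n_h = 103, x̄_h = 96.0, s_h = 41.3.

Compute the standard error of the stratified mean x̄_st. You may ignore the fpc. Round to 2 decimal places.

V̂(x̄_st) = Σ W_h² s_h²/n_h, with W_h = N_h/N and N = 10100:
  stratum A: (2500/10100)²·17.4²/156 = 0.118908
  stratum B: (2250/10100)²·30.7²/68 = 0.687844
  stratum C: (1300/10100)²·29.1²/83 = 0.169025
  stratum D: (2750/10100)²·55.0²/114 = 1.96718
  stratum E: (1300/10100)²·41.3²/103 = 0.274351
V̂(x̄_st) = 3.2173
SE(x̄_st) = √3.2173 = 1.79368

SE(x̄_st) ≈ 1.79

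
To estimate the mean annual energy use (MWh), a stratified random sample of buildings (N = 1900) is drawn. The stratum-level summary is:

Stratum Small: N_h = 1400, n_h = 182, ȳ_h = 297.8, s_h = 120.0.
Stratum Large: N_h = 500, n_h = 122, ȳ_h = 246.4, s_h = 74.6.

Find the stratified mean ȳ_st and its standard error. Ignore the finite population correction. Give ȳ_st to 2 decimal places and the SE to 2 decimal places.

ȳ_st ≈ 284.27, SE ≈ 6.79

ȳ_st = Σ W_h ȳ_h = (1400·297.8 + 500·246.4)/1900 = 284.27368
V̂(ȳ_st) = Σ W_h² s_h²/n_h, with W_h = N_h/N and N = 1900:
  stratum Small: (1400/1900)²·120.0²/182 = 42.9576
  stratum Large: (500/1900)²·74.6²/122 = 3.15901
V̂(ȳ_st) = 46.1166
SE(ȳ_st) = √46.1166 = 6.79092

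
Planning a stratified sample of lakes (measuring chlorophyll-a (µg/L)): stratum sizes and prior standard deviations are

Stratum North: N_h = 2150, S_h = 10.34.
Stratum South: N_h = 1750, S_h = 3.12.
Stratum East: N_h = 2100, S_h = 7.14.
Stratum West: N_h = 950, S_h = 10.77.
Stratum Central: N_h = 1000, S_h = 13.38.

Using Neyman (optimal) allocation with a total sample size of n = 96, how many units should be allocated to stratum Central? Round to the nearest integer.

Neyman allocation: n_h = n · N_h S_h / Σ N_i S_i, with n = 96.
  stratum North: N_h·S_h = 2150·10.34 = 22231.00
  stratum South: N_h·S_h = 1750·3.12 = 5460.00
  stratum East: N_h·S_h = 2100·7.14 = 14994.00
  stratum West: N_h·S_h = 950·10.77 = 10231.50
  stratum Central: N_h·S_h = 1000·13.38 = 13380.00
Σ N_h S_h = 66296.50
n for stratum Central = 96·13380.00/66296.50 = 19.375 → 19

19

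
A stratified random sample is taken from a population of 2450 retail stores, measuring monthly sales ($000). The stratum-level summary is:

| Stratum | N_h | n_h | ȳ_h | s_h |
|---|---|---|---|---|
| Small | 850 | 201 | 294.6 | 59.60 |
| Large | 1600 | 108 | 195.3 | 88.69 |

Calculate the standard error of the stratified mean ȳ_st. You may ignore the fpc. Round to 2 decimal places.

V̂(ȳ_st) = Σ W_h² s_h²/n_h, with W_h = N_h/N and N = 2450:
  stratum Small: (850/2450)²·59.60²/201 = 2.12717
  stratum Large: (1600/2450)²·88.69²/108 = 31.0623
V̂(ȳ_st) = 33.1895
SE(ȳ_st) = √33.1895 = 5.76103

SE(ȳ_st) ≈ 5.76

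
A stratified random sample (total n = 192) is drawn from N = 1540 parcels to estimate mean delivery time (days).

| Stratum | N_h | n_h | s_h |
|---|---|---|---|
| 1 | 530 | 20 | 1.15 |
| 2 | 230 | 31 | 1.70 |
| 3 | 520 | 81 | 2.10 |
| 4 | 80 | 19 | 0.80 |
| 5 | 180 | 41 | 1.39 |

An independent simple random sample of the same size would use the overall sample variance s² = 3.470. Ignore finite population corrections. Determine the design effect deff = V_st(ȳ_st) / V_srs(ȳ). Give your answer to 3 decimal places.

deff ≈ 0.933

V̂(ȳ_st) = Σ W_h² s_h²/n_h, with W_h = N_h/N and N = 1540:
  stratum 1: (530/1540)²·1.15²/20 = 0.00783206
  stratum 2: (230/1540)²·1.70²/31 = 0.00207946
  stratum 3: (520/1540)²·2.10²/81 = 0.00620753
  stratum 4: (80/1540)²·0.80²/19 = 9.09002e-05
  stratum 5: (180/1540)²·1.39²/41 = 0.000643798
V_st = 0.0168537
V_srs = s²/n = 3.470/192 = 0.0180729
deff = V_st / V_srs = 0.0168537/0.0180729 = 0.9325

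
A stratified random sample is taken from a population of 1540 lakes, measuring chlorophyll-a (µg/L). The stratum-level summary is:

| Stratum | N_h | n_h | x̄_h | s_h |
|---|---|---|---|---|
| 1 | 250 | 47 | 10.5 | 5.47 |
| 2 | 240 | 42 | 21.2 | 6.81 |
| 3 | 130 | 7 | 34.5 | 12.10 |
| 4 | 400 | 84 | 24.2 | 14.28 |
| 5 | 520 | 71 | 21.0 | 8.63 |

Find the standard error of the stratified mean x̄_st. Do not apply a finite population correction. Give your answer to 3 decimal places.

V̂(x̄_st) = Σ W_h² s_h²/n_h, with W_h = N_h/N and N = 1540:
  stratum 1: (250/1540)²·5.47²/47 = 0.016777
  stratum 2: (240/1540)²·6.81²/42 = 0.026818
  stratum 3: (130/1540)²·12.10²/7 = 0.149045
  stratum 4: (400/1540)²·14.28²/84 = 0.163778
  stratum 5: (520/1540)²·8.63²/71 = 0.119599
V̂(x̄_st) = 0.476018
SE(x̄_st) = √0.476018 = 0.68994

SE(x̄_st) ≈ 0.690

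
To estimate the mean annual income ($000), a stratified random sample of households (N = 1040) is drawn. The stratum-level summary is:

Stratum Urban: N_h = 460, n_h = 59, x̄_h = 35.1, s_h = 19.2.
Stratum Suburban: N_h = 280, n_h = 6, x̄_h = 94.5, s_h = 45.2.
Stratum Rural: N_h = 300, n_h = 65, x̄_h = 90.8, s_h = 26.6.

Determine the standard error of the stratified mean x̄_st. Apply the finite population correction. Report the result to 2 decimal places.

V̂(x̄_st) = Σ W_h² (1 − n_h/N_h) s_h²/n_h, with W_h = N_h/N and N = 1040:
  stratum Urban: (460/1040)²·(1 − 59/460)·19.2²/59 = 1.06558
  stratum Suburban: (280/1040)²·(1 − 6/280)·45.2²/6 = 24.1528
  stratum Rural: (300/1040)²·(1 − 65/300)·26.6²/65 = 0.709533
V̂(x̄_st) = 25.9279
SE(x̄_st) = √25.9279 = 5.09195

SE(x̄_st) ≈ 5.09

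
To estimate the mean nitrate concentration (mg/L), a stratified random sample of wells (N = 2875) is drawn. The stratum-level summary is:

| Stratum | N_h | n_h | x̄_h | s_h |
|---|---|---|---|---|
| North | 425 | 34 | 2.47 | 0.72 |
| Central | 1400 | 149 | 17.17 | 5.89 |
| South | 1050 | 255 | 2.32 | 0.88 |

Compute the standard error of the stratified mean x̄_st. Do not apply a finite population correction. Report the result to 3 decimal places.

SE(x̄_st) ≈ 0.237

V̂(x̄_st) = Σ W_h² s_h²/n_h, with W_h = N_h/N and N = 2875:
  stratum North: (425/2875)²·0.72²/34 = 0.000333187
  stratum Central: (1400/2875)²·5.89²/149 = 0.0552109
  stratum South: (1050/2875)²·0.88²/255 = 0.000405068
V̂(x̄_st) = 0.0559491
SE(x̄_st) = √0.0559491 = 0.236536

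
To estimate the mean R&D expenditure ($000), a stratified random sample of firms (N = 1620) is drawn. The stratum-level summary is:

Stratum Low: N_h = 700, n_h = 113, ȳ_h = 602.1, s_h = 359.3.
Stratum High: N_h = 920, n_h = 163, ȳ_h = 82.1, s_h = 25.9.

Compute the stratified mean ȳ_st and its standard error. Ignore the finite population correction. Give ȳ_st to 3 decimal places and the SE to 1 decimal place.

ȳ_st = Σ W_h ȳ_h = (700·602.1 + 920·82.1)/1620 = 306.79136
V̂(ȳ_st) = Σ W_h² s_h²/n_h, with W_h = N_h/N and N = 1620:
  stratum Low: (700/1620)²·359.3²/113 = 213.305
  stratum High: (920/1620)²·25.9²/163 = 1.32726
V̂(ȳ_st) = 214.633
SE(ȳ_st) = √214.633 = 14.6504

ȳ_st ≈ 306.791, SE ≈ 14.7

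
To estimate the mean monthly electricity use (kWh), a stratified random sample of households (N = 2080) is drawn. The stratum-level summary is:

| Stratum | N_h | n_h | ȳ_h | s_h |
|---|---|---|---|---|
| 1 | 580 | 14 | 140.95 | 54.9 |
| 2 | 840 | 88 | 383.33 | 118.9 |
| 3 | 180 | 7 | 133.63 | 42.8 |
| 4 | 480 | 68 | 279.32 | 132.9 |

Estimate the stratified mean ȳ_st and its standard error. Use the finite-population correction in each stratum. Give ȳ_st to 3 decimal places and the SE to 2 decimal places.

ȳ_st ≈ 270.132, SE ≈ 7.32

ȳ_st = Σ W_h ȳ_h = (580·140.95 + 840·383.33 + 180·133.63 + 480·279.32)/2080 = 270.13231
V̂(ȳ_st) = Σ W_h² (1 − n_h/N_h) s_h²/n_h, with W_h = N_h/N and N = 2080:
  stratum 1: (580/2080)²·(1 − 14/580)·54.9²/14 = 16.3356
  stratum 2: (840/2080)²·(1 − 88/840)·118.9²/88 = 23.4559
  stratum 3: (180/2080)²·(1 − 7/180)·42.8²/7 = 1.88357
  stratum 4: (480/2080)²·(1 − 68/480)·132.9²/68 = 11.8728
V̂(ȳ_st) = 53.5478
SE(ȳ_st) = √53.5478 = 7.31764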